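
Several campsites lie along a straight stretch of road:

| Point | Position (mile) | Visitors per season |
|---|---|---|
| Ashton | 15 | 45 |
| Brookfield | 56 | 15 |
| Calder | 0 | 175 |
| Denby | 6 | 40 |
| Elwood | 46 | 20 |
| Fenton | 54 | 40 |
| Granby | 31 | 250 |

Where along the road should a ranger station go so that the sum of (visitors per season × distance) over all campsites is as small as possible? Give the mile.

For a sum of weighted absolute distances on a line, the optimum is the weighted median (not the mean). Total weight W = 585; half-weight = 292.5.
Sort by position and accumulate weight:
  mile 0 (Calder, w=175) → cum 175
  mile 6 (Denby, w=40) → cum 215
  mile 15 (Ashton, w=45) → cum 260
  mile 31 (Granby, w=250) → cum 510  ≥ 292.5 → median here
  mile 46 (Elwood, w=20) → cum 530
  mile 54 (Fenton, w=40) → cum 570
  mile 56 (Brookfield, w=15) → cum 585
Optimal location: mile 31.

x = 31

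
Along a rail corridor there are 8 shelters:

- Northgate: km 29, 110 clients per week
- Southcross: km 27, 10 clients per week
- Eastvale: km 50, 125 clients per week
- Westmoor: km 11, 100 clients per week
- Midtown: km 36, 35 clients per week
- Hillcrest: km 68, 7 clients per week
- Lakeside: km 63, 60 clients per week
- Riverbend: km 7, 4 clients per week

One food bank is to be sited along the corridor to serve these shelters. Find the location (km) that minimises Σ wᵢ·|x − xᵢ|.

x = 36

For a sum of weighted absolute distances on a line, the optimum is the weighted median (not the mean). Total weight W = 451; half-weight = 225.5.
Sort by position and accumulate weight:
  km 7 (Riverbend, w=4) → cum 4
  km 11 (Westmoor, w=100) → cum 104
  km 27 (Southcross, w=10) → cum 114
  km 29 (Northgate, w=110) → cum 224
  km 36 (Midtown, w=35) → cum 259  ≥ 225.5 → median here
  km 50 (Eastvale, w=125) → cum 384
  km 63 (Lakeside, w=60) → cum 444
  km 68 (Hillcrest, w=7) → cum 451
Optimal location: km 36.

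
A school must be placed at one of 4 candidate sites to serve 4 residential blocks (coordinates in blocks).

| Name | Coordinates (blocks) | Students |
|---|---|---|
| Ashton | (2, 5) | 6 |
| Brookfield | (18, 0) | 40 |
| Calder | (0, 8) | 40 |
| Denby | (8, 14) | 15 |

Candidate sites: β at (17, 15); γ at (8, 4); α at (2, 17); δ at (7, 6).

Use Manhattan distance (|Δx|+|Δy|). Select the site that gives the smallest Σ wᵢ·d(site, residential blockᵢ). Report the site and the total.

δ, total 1211 blocks

Total weighted distance at each candidate:
  β (17, 15): total = 1900
  γ (8, 4): total = 1232
  α (2, 17): total = 1967
  δ (7, 6): total = 1211
Minimum is at δ with total 1211 blocks.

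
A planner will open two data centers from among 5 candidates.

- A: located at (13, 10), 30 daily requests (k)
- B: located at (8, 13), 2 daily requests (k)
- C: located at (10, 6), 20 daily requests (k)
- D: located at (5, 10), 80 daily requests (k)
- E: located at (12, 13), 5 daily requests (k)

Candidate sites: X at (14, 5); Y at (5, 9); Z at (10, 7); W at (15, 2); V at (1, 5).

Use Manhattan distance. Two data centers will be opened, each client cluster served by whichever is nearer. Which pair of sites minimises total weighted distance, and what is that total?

Evaluate every pair (each demand assigned to the nearer of the two):
  {Y, Z}: total = 334
  {X, Y}: total = 424
  {Y, W}: total = 579
  {Y, V}: total = 579
  {X, Z}: total = 896
  {Z, W}: total = 896
  {Z, V}: total = 896
  {X, V}: total = 1078
  {W, V}: total = 1300
  {X, W}: total = 1478
Best pair: {Y, Z} with total 334.

{Y, Z}, total 334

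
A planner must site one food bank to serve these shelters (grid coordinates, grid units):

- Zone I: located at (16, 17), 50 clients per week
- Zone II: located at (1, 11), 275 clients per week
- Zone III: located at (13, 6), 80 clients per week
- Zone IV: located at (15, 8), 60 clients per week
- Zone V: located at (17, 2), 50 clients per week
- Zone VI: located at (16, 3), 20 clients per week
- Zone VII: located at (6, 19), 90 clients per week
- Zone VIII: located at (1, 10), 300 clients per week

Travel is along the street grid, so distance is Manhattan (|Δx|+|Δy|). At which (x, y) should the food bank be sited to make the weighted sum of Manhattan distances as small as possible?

(1, 10)

Manhattan distance separates: Σwᵢ(|x−xᵢ|+|y−yᵢ|) = Σwᵢ|x−xᵢ| + Σwᵢ|y−yᵢ|, so x and y are optimised independently as 1-D weighted medians.
Total weight W = 925; half = 462.5.
x-coordinate, sorted with cumulative weight:
  x=1 (Zone II, w=275) cum 275
  x=1 (Zone VIII, w=300) cum 575  ← median
  x=6 (Zone VII, w=90) cum 665
  x=13 (Zone III, w=80) cum 745
  x=15 (Zone IV, w=60) cum 805
  x=16 (Zone I, w=50) cum 855
  x=16 (Zone VI, w=20) cum 875
  x=17 (Zone V, w=50) cum 925
⇒ x* = 1
y-coordinate, sorted with cumulative weight:
  y=2 (Zone V, w=50) cum 50
  y=3 (Zone VI, w=20) cum 70
  y=6 (Zone III, w=80) cum 150
  y=8 (Zone IV, w=60) cum 210
  y=10 (Zone VIII, w=300) cum 510  ← median
  y=11 (Zone II, w=275) cum 785
  y=17 (Zone I, w=50) cum 835
  y=19 (Zone VII, w=90) cum 925
⇒ y* = 10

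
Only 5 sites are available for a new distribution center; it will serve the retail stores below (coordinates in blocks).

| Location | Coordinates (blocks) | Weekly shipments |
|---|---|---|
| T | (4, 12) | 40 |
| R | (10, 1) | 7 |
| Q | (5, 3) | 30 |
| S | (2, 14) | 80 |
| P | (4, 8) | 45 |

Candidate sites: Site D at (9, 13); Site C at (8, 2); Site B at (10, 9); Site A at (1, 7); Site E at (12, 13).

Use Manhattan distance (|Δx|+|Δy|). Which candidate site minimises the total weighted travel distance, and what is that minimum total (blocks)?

Site A, total 1485 blocks

Total weighted distance at each candidate:
  Site D (9, 13): total = 1841
  Site C (8, 2): total = 2591
  Site B (10, 9): total = 2101
  Site A (1, 7): total = 1485
  Site E (12, 13): total = 2433
Minimum is at Site A with total 1485 blocks.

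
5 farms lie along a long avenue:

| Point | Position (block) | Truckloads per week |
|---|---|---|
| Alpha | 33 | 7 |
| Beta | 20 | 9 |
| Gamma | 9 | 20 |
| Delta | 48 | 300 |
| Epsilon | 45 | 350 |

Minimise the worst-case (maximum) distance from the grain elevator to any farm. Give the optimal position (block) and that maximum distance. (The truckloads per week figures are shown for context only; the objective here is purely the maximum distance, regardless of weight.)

The 1-center on a line is the midpoint of the two extreme points: leftmost at 9, rightmost at 48.
Optimal location = (9 + 48)/2 = 28.5; maximum distance = (48 − 9)/2 = 19.5.

location 28.5, max distance 19.5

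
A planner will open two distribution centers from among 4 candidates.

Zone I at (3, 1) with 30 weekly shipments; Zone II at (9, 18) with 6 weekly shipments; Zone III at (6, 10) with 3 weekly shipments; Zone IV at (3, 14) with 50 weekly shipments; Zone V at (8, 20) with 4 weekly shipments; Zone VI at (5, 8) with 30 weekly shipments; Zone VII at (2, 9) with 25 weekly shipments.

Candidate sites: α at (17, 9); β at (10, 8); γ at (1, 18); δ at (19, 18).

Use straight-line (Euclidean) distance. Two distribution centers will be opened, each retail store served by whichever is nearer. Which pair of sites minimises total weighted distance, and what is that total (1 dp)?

{β, γ}, total 962.7

Evaluate every pair (each demand assigned to the nearer of the two):
  {β, γ}: total = 962.7
  {β, δ}: total = 1227.7
  {α, β}: total = 1231.9
  {α, γ}: total = 1362.3
  {γ, δ}: total = 1392.0
  {α, δ}: total = 2101.1
Best pair: {β, γ} with total 962.7.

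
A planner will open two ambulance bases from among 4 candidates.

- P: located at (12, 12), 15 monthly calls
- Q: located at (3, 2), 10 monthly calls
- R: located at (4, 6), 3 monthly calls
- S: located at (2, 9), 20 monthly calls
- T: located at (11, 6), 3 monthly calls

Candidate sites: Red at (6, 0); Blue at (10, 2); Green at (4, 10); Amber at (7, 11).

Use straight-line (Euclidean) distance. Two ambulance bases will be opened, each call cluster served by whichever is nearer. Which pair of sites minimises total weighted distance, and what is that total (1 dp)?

Evaluate every pair (each demand assigned to the nearer of the two):
  {Green, Amber}: total = 233.0
  {Red, Green}: total = 239.9
  {Red, Amber}: total = 256.9
  {Blue, Green}: total = 262.8
  {Blue, Amber}: total = 284.1
  {Red, Blue}: total = 417.3
Best pair: {Green, Amber} with total 233.0.

{Green, Amber}, total 233.0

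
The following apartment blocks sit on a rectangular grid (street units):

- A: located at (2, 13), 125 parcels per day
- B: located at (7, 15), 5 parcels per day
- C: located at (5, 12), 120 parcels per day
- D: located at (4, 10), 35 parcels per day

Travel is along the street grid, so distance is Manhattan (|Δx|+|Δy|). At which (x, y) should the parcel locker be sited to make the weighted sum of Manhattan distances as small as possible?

Manhattan distance separates: Σwᵢ(|x−xᵢ|+|y−yᵢ|) = Σwᵢ|x−xᵢ| + Σwᵢ|y−yᵢ|, so x and y are optimised independently as 1-D weighted medians.
Total weight W = 285; half = 142.5.
x-coordinate, sorted with cumulative weight:
  x=2 (A, w=125) cum 125
  x=4 (D, w=35) cum 160  ← median
  x=5 (C, w=120) cum 280
  x=7 (B, w=5) cum 285
⇒ x* = 4
y-coordinate, sorted with cumulative weight:
  y=10 (D, w=35) cum 35
  y=12 (C, w=120) cum 155  ← median
  y=13 (A, w=125) cum 280
  y=15 (B, w=5) cum 285
⇒ y* = 12

(4, 12)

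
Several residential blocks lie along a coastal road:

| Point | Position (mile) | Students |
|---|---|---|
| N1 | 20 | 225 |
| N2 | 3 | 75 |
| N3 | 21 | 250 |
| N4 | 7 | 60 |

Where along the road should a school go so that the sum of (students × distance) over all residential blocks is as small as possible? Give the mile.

For a sum of weighted absolute distances on a line, the optimum is the weighted median (not the mean). Total weight W = 610; half-weight = 305.
Sort by position and accumulate weight:
  mile 3 (N2, w=75) → cum 75
  mile 7 (N4, w=60) → cum 135
  mile 20 (N1, w=225) → cum 360  ≥ 305 → median here
  mile 21 (N3, w=250) → cum 610
Optimal location: mile 20.

x = 20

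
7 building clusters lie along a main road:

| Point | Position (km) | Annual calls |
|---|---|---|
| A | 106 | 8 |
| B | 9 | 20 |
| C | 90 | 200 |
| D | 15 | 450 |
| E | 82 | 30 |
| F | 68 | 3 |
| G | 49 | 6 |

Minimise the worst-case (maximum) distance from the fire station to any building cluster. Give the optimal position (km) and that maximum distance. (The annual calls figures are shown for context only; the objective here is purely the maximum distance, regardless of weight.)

The 1-center on a line is the midpoint of the two extreme points: leftmost at 9, rightmost at 106.
Optimal location = (9 + 106)/2 = 57.5; maximum distance = (106 − 9)/2 = 48.5.

location 57.5, max distance 48.5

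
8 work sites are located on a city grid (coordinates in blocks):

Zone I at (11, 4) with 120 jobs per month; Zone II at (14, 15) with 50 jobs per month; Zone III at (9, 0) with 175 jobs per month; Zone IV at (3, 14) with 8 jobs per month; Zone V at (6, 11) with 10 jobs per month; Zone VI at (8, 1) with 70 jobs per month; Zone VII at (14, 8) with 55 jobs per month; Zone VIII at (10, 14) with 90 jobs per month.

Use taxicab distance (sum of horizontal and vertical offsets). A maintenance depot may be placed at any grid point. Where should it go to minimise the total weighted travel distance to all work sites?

Manhattan distance separates: Σwᵢ(|x−xᵢ|+|y−yᵢ|) = Σwᵢ|x−xᵢ| + Σwᵢ|y−yᵢ|, so x and y are optimised independently as 1-D weighted medians.
Total weight W = 578; half = 289.
x-coordinate, sorted with cumulative weight:
  x=3 (Zone IV, w=8) cum 8
  x=6 (Zone V, w=10) cum 18
  x=8 (Zone VI, w=70) cum 88
  x=9 (Zone III, w=175) cum 263
  x=10 (Zone VIII, w=90) cum 353  ← median
  x=11 (Zone I, w=120) cum 473
  x=14 (Zone II, w=50) cum 523
  x=14 (Zone VII, w=55) cum 578
⇒ x* = 10
y-coordinate, sorted with cumulative weight:
  y=0 (Zone III, w=175) cum 175
  y=1 (Zone VI, w=70) cum 245
  y=4 (Zone I, w=120) cum 365  ← median
  y=8 (Zone VII, w=55) cum 420
  y=11 (Zone V, w=10) cum 430
  y=14 (Zone IV, w=8) cum 438
  y=14 (Zone VIII, w=90) cum 528
  y=15 (Zone II, w=50) cum 578
⇒ y* = 4

(10, 4)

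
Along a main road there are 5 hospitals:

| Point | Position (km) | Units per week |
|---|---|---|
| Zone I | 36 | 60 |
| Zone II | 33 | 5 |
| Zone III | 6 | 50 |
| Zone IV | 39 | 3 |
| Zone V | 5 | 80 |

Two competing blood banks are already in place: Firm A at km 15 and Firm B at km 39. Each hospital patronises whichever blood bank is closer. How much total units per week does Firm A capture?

130

The indifferent point is the midpoint (15+39)/2 = 27; hospitals left of it (closer to Firm A at 15) go to Firm A, those right go to Firm B.
  Zone V at 5 (w=80) → Firm A
  Zone III at 6 (w=50) → Firm A
  Zone II at 33 (w=5) → Firm B
  Zone I at 36 (w=60) → Firm B
  Zone IV at 39 (w=3) → Firm B
Firm A captures 130; Firm B captures 68.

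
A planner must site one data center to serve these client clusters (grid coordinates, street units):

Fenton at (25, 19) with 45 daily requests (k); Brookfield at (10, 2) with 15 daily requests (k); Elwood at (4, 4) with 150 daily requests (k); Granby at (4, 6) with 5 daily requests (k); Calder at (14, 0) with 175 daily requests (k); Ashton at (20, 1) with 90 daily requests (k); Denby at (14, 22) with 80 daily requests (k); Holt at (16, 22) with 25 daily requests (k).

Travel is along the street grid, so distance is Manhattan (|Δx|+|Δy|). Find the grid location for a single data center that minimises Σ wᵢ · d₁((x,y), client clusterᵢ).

(14, 4)

Manhattan distance separates: Σwᵢ(|x−xᵢ|+|y−yᵢ|) = Σwᵢ|x−xᵢ| + Σwᵢ|y−yᵢ|, so x and y are optimised independently as 1-D weighted medians.
Total weight W = 585; half = 292.5.
x-coordinate, sorted with cumulative weight:
  x=4 (Elwood, w=150) cum 150
  x=4 (Granby, w=5) cum 155
  x=10 (Brookfield, w=15) cum 170
  x=14 (Calder, w=175) cum 345  ← median
  x=14 (Denby, w=80) cum 425
  x=16 (Holt, w=25) cum 450
  x=20 (Ashton, w=90) cum 540
  x=25 (Fenton, w=45) cum 585
⇒ x* = 14
y-coordinate, sorted with cumulative weight:
  y=0 (Calder, w=175) cum 175
  y=1 (Ashton, w=90) cum 265
  y=2 (Brookfield, w=15) cum 280
  y=4 (Elwood, w=150) cum 430  ← median
  y=6 (Granby, w=5) cum 435
  y=19 (Fenton, w=45) cum 480
  y=22 (Denby, w=80) cum 560
  y=22 (Holt, w=25) cum 585
⇒ y* = 4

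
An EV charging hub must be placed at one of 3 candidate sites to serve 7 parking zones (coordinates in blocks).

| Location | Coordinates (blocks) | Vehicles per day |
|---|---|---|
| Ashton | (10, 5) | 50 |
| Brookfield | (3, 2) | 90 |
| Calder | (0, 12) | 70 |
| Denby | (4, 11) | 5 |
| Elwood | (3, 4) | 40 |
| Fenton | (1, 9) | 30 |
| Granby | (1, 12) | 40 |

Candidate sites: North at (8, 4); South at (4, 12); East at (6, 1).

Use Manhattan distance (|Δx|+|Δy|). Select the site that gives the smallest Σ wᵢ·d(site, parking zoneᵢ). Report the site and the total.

South, total 2585 blocks

Total weighted distance at each candidate:
  North (8, 4): total = 3115
  South (4, 12): total = 2585
  East (6, 1): total = 3280
Minimum is at South with total 2585 blocks.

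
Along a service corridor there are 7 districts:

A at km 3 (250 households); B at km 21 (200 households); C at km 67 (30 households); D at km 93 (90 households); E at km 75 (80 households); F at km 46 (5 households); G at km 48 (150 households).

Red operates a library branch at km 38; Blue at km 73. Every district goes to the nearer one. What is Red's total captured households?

The indifferent point is the midpoint (38+73)/2 = 55.5; districts left of it (closer to Red at 38) go to Red, those right go to Blue.
  A at 3 (w=250) → Red
  B at 21 (w=200) → Red
  F at 46 (w=5) → Red
  G at 48 (w=150) → Red
  C at 67 (w=30) → Blue
  E at 75 (w=80) → Blue
  D at 93 (w=90) → Blue
Red captures 605; Blue captures 200.

605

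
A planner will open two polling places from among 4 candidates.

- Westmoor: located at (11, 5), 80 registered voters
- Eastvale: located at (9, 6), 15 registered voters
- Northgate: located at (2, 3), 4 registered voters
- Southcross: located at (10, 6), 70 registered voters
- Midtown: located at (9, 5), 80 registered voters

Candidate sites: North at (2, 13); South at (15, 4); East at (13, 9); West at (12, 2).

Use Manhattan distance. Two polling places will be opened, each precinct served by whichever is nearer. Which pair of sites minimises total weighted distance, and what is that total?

{North, West}, total 1365

Evaluate every pair (each demand assigned to the nearer of the two):
  {North, West}: total = 1365
  {South, West}: total = 1369
  {East, West}: total = 1369
  {South, East}: total = 1541
  {North, South}: total = 1610
  {North, East}: total = 1685
Best pair: {North, West} with total 1365.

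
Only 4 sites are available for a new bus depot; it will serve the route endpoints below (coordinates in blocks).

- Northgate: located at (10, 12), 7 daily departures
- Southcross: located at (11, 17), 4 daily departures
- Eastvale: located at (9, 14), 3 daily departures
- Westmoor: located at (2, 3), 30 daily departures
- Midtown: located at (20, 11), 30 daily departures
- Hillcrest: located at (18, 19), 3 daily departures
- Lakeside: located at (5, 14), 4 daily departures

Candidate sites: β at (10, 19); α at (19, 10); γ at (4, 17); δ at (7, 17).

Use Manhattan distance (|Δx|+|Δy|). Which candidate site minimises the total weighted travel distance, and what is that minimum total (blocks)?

Total weighted distance at each candidate:
  β (10, 19): total = 1403
  α (19, 10): total = 1061
  γ (4, 17): total = 1333
  δ (7, 17): total = 1286
Minimum is at α with total 1061 blocks.

α, total 1061 blocks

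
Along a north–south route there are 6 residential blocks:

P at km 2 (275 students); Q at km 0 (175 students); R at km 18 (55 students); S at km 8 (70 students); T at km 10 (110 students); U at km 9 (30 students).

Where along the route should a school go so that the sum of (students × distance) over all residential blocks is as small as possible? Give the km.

x = 2

For a sum of weighted absolute distances on a line, the optimum is the weighted median (not the mean). Total weight W = 715; half-weight = 357.5.
Sort by position and accumulate weight:
  km 0 (Q, w=175) → cum 175
  km 2 (P, w=275) → cum 450  ≥ 357.5 → median here
  km 8 (S, w=70) → cum 520
  km 9 (U, w=30) → cum 550
  km 10 (T, w=110) → cum 660
  km 18 (R, w=55) → cum 715
Optimal location: km 2.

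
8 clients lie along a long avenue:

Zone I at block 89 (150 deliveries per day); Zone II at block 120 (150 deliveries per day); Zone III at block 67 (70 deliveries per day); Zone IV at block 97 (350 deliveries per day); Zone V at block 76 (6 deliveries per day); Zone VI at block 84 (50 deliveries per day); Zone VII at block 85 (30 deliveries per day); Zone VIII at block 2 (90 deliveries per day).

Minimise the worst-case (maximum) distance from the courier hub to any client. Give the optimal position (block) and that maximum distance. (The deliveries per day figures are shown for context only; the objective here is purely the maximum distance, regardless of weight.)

The 1-center on a line is the midpoint of the two extreme points: leftmost at 2, rightmost at 120.
Optimal location = (2 + 120)/2 = 61; maximum distance = (120 − 2)/2 = 59.

location 61, max distance 59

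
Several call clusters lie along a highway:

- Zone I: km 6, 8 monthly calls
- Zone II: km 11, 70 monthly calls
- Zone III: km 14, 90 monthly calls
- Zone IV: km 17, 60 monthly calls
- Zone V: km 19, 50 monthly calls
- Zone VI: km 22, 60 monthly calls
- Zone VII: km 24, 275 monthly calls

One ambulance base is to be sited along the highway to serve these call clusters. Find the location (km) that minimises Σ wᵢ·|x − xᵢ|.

x = 22

For a sum of weighted absolute distances on a line, the optimum is the weighted median (not the mean). Total weight W = 613; half-weight = 306.5.
Sort by position and accumulate weight:
  km 6 (Zone I, w=8) → cum 8
  km 11 (Zone II, w=70) → cum 78
  km 14 (Zone III, w=90) → cum 168
  km 17 (Zone IV, w=60) → cum 228
  km 19 (Zone V, w=50) → cum 278
  km 22 (Zone VI, w=60) → cum 338  ≥ 306.5 → median here
  km 24 (Zone VII, w=275) → cum 613
Optimal location: km 22.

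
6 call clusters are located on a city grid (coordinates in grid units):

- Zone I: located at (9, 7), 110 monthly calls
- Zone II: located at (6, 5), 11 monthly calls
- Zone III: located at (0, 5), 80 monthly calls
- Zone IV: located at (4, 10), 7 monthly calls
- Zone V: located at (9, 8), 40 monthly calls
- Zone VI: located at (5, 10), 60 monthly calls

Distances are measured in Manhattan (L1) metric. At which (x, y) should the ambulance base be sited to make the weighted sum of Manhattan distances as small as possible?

Manhattan distance separates: Σwᵢ(|x−xᵢ|+|y−yᵢ|) = Σwᵢ|x−xᵢ| + Σwᵢ|y−yᵢ|, so x and y are optimised independently as 1-D weighted medians.
Total weight W = 308; half = 154.
x-coordinate, sorted with cumulative weight:
  x=0 (Zone III, w=80) cum 80
  x=4 (Zone IV, w=7) cum 87
  x=5 (Zone VI, w=60) cum 147
  x=6 (Zone II, w=11) cum 158  ← median
  x=9 (Zone I, w=110) cum 268
  x=9 (Zone V, w=40) cum 308
⇒ x* = 6
y-coordinate, sorted with cumulative weight:
  y=5 (Zone II, w=11) cum 11
  y=5 (Zone III, w=80) cum 91
  y=7 (Zone I, w=110) cum 201  ← median
  y=8 (Zone V, w=40) cum 241
  y=10 (Zone IV, w=7) cum 248
  y=10 (Zone VI, w=60) cum 308
⇒ y* = 7

(6, 7)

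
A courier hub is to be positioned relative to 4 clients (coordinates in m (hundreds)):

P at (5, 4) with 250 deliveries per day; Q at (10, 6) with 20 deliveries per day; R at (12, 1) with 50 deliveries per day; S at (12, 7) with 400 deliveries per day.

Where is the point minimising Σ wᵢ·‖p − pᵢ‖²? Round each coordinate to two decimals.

(9.51, 5.51)

The minimiser of Σwᵢ‖p−pᵢ‖² is the weighted centroid p* = (Σwᵢpᵢ)/(Σwᵢ).
Σwᵢ = 720.
Σwᵢxᵢ = 250·5 + 20·10 + 50·12 + 400·12 = 6850.
Σwᵢyᵢ = 250·4 + 20·6 + 50·1 + 400·7 = 3970.
x* = 6850/720 = 9.51, y* = 3970/720 = 5.51.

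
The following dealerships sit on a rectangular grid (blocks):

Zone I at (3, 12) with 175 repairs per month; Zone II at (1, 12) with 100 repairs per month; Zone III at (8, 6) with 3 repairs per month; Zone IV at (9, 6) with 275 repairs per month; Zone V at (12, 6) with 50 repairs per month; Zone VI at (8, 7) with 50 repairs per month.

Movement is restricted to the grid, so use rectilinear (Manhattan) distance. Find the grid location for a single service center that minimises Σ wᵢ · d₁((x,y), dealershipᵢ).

Manhattan distance separates: Σwᵢ(|x−xᵢ|+|y−yᵢ|) = Σwᵢ|x−xᵢ| + Σwᵢ|y−yᵢ|, so x and y are optimised independently as 1-D weighted medians.
Total weight W = 653; half = 326.5.
x-coordinate, sorted with cumulative weight:
  x=1 (Zone II, w=100) cum 100
  x=3 (Zone I, w=175) cum 275
  x=8 (Zone III, w=3) cum 278
  x=8 (Zone VI, w=50) cum 328  ← median
  x=9 (Zone IV, w=275) cum 603
  x=12 (Zone V, w=50) cum 653
⇒ x* = 8
y-coordinate, sorted with cumulative weight:
  y=6 (Zone III, w=3) cum 3
  y=6 (Zone IV, w=275) cum 278
  y=6 (Zone V, w=50) cum 328  ← median
  y=7 (Zone VI, w=50) cum 378
  y=12 (Zone I, w=175) cum 553
  y=12 (Zone II, w=100) cum 653
⇒ y* = 6

(8, 6)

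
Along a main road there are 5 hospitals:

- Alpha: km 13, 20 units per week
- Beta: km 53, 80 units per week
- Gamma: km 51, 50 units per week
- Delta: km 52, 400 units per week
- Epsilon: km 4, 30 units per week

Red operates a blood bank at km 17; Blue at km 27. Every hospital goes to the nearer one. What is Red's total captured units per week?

50

The indifferent point is the midpoint (17+27)/2 = 22; hospitals left of it (closer to Red at 17) go to Red, those right go to Blue.
  Epsilon at 4 (w=30) → Red
  Alpha at 13 (w=20) → Red
  Gamma at 51 (w=50) → Blue
  Delta at 52 (w=400) → Blue
  Beta at 53 (w=80) → Blue
Red captures 50; Blue captures 530.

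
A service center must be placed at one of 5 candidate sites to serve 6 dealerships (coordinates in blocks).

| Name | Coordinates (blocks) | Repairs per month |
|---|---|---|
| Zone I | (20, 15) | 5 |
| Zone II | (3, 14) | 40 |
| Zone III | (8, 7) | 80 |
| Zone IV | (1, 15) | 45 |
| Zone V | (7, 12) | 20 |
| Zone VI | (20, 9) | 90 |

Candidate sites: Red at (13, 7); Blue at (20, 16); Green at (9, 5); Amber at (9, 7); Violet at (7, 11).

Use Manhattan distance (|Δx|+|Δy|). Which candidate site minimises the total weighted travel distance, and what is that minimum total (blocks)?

Violet, total 2585 blocks

Total weighted distance at each candidate:
  Red (13, 7): total = 3085
  Blue (20, 16): total = 4315
  Green (9, 5): total = 3285
  Amber (9, 7): total = 2725
  Violet (7, 11): total = 2585
Minimum is at Violet with total 2585 blocks.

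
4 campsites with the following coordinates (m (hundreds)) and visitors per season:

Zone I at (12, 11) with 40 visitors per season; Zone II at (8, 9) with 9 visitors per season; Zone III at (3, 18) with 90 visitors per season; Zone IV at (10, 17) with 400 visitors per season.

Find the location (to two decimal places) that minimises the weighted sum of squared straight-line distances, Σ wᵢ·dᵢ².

(8.95, 16.59)

The minimiser of Σwᵢ‖p−pᵢ‖² is the weighted centroid p* = (Σwᵢpᵢ)/(Σwᵢ).
Σwᵢ = 539.
Σwᵢxᵢ = 40·12 + 9·8 + 90·3 + 400·10 = 4822.
Σwᵢyᵢ = 40·11 + 9·9 + 90·18 + 400·17 = 8941.
x* = 4822/539 = 8.95, y* = 8941/539 = 16.59.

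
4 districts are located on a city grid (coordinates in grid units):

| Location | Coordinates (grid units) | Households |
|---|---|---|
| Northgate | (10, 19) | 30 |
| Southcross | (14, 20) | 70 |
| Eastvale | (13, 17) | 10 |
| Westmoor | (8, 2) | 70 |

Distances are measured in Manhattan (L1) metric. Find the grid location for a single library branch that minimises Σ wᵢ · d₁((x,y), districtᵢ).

(10, 19)

Manhattan distance separates: Σwᵢ(|x−xᵢ|+|y−yᵢ|) = Σwᵢ|x−xᵢ| + Σwᵢ|y−yᵢ|, so x and y are optimised independently as 1-D weighted medians.
Total weight W = 180; half = 90.
x-coordinate, sorted with cumulative weight:
  x=8 (Westmoor, w=70) cum 70
  x=10 (Northgate, w=30) cum 100  ← median
  x=13 (Eastvale, w=10) cum 110
  x=14 (Southcross, w=70) cum 180
⇒ x* = 10
y-coordinate, sorted with cumulative weight:
  y=2 (Westmoor, w=70) cum 70
  y=17 (Eastvale, w=10) cum 80
  y=19 (Northgate, w=30) cum 110  ← median
  y=20 (Southcross, w=70) cum 180
⇒ y* = 19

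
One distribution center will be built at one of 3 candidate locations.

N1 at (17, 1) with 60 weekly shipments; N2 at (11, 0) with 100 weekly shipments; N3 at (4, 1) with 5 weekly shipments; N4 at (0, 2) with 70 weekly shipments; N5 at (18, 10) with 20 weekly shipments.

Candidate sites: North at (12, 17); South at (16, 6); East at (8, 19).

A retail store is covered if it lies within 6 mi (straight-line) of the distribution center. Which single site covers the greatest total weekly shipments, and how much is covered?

South, covering 80

Coverage radius r = 6 mi; a point is covered iff (Δx)²+(Δy)² ≤ 6² = 36.
  North (12, 17): covers {none} → 0
  South (16, 6): covers {N1, N5} → 80
  East (8, 19): covers {none} → 0
Maximum coverage at South: 80 weekly shipments.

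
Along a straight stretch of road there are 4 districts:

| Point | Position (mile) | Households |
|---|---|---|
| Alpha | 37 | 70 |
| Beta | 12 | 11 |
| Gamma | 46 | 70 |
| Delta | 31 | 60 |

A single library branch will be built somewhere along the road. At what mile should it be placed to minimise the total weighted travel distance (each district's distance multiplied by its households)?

x = 37

For a sum of weighted absolute distances on a line, the optimum is the weighted median (not the mean). Total weight W = 211; half-weight = 105.5.
Sort by position and accumulate weight:
  mile 12 (Beta, w=11) → cum 11
  mile 31 (Delta, w=60) → cum 71
  mile 37 (Alpha, w=70) → cum 141  ≥ 105.5 → median here
  mile 46 (Gamma, w=70) → cum 211
Optimal location: mile 37.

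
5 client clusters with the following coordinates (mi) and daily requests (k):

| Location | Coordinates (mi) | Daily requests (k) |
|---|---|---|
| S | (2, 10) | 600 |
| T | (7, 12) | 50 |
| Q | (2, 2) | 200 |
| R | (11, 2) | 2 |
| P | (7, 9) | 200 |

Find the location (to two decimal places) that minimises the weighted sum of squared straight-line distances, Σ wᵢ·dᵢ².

(3.21, 8.37)

The minimiser of Σwᵢ‖p−pᵢ‖² is the weighted centroid p* = (Σwᵢpᵢ)/(Σwᵢ).
Σwᵢ = 1052.
Σwᵢxᵢ = 600·2 + 50·7 + 200·2 + 2·11 + 200·7 = 3372.
Σwᵢyᵢ = 600·10 + 50·12 + 200·2 + 2·2 + 200·9 = 8804.
x* = 3372/1052 = 3.21, y* = 8804/1052 = 8.37.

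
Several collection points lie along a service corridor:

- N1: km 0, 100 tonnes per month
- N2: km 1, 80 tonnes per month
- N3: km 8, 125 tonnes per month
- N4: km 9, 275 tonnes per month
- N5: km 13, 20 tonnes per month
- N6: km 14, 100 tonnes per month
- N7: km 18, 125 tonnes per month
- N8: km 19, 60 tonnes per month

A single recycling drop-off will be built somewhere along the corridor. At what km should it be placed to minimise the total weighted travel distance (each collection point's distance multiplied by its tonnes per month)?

x = 9

For a sum of weighted absolute distances on a line, the optimum is the weighted median (not the mean). Total weight W = 885; half-weight = 442.5.
Sort by position and accumulate weight:
  km 0 (N1, w=100) → cum 100
  km 1 (N2, w=80) → cum 180
  km 8 (N3, w=125) → cum 305
  km 9 (N4, w=275) → cum 580  ≥ 442.5 → median here
  km 13 (N5, w=20) → cum 600
  km 14 (N6, w=100) → cum 700
  km 18 (N7, w=125) → cum 825
  km 19 (N8, w=60) → cum 885
Optimal location: km 9.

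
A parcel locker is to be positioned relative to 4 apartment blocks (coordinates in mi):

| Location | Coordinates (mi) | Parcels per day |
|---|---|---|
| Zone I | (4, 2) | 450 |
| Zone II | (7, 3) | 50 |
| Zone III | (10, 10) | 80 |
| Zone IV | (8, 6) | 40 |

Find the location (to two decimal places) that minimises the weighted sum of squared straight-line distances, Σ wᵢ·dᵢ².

(5.27, 3.37)

The minimiser of Σwᵢ‖p−pᵢ‖² is the weighted centroid p* = (Σwᵢpᵢ)/(Σwᵢ).
Σwᵢ = 620.
Σwᵢxᵢ = 450·4 + 50·7 + 80·10 + 40·8 = 3270.
Σwᵢyᵢ = 450·2 + 50·3 + 80·10 + 40·6 = 2090.
x* = 3270/620 = 5.27, y* = 2090/620 = 3.37.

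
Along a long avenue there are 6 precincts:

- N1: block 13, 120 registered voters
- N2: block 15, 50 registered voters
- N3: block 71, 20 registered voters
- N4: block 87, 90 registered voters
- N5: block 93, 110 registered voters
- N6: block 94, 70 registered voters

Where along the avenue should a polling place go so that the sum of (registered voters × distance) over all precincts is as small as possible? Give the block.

For a sum of weighted absolute distances on a line, the optimum is the weighted median (not the mean). Total weight W = 460; half-weight = 230.
Sort by position and accumulate weight:
  block 13 (N1, w=120) → cum 120
  block 15 (N2, w=50) → cum 170
  block 71 (N3, w=20) → cum 190
  block 87 (N4, w=90) → cum 280  ≥ 230 → median here
  block 93 (N5, w=110) → cum 390
  block 94 (N6, w=70) → cum 460
Optimal location: block 87.

x = 87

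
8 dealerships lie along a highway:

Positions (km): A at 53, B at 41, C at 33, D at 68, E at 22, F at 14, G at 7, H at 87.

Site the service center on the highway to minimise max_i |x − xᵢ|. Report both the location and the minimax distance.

The 1-center on a line is the midpoint of the two extreme points: leftmost at 7, rightmost at 87.
Optimal location = (7 + 87)/2 = 47; maximum distance = (87 − 7)/2 = 40.

location 47, max distance 40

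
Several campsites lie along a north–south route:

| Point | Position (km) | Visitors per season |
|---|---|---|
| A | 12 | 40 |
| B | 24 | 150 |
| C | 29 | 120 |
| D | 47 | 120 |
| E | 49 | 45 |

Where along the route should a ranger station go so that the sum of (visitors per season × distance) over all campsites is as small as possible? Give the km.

For a sum of weighted absolute distances on a line, the optimum is the weighted median (not the mean). Total weight W = 475; half-weight = 237.5.
Sort by position and accumulate weight:
  km 12 (A, w=40) → cum 40
  km 24 (B, w=150) → cum 190
  km 29 (C, w=120) → cum 310  ≥ 237.5 → median here
  km 47 (D, w=120) → cum 430
  km 49 (E, w=45) → cum 475
Optimal location: km 29.

x = 29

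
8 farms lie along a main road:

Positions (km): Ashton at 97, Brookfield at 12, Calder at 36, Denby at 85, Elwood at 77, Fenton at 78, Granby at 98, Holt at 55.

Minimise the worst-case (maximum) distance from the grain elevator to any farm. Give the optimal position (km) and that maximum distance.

location 55, max distance 43

The 1-center on a line is the midpoint of the two extreme points: leftmost at 12, rightmost at 98.
Optimal location = (12 + 98)/2 = 55; maximum distance = (98 − 12)/2 = 43.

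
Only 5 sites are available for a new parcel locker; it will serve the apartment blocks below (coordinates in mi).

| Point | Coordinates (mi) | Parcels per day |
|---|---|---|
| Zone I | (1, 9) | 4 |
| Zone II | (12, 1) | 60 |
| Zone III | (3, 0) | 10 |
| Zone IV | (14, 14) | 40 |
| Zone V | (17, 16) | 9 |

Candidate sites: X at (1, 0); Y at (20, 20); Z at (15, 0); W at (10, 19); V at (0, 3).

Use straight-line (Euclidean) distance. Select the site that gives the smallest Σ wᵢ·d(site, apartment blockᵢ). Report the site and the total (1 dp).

Z, total 1082.9 mi

Total weighted distance at each candidate:
  X (1, 0): total = 1686.6
  Y (20, 20): total = 1971.6
  Z (15, 0): total = 1082.9
  W (10, 19): total = 1667.6
  V (0, 3): total = 1701.5
Minimum is at Z with total 1082.9 mi.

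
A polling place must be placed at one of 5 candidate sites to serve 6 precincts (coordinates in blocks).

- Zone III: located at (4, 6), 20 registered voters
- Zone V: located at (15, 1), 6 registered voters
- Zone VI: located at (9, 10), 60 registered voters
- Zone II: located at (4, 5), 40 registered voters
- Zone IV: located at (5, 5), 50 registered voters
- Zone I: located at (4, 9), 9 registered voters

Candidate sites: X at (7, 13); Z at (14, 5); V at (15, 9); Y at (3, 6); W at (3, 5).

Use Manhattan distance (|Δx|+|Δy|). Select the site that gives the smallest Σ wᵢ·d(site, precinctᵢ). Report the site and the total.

W, total 981 blocks

Total weighted distance at each candidate:
  X (7, 13): total = 1623
  Z (14, 5): total = 1826
  V (15, 9): total = 2147
  Y (3, 6): total = 988
  W (3, 5): total = 981
Minimum is at W with total 981 blocks.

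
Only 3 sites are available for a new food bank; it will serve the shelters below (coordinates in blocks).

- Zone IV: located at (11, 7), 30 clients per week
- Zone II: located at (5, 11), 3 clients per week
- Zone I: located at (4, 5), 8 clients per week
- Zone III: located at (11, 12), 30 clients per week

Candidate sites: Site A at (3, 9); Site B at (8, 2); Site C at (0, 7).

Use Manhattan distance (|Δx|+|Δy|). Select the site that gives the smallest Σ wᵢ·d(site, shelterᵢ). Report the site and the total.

Total weighted distance at each candidate:
  Site A (3, 9): total = 682
  Site B (8, 2): total = 722
  Site C (0, 7): total = 885
Minimum is at Site A with total 682 blocks.

Site A, total 682 blocks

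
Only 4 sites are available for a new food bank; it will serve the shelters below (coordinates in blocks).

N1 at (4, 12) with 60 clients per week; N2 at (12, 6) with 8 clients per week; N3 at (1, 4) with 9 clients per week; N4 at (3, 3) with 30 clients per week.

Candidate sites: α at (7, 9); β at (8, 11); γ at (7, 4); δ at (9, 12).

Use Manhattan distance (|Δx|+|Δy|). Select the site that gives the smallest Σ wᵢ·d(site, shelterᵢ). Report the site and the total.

α, total 823 blocks

Total weighted distance at each candidate:
  α (7, 9): total = 823
  β (8, 11): total = 888
  γ (7, 4): total = 920
  δ (9, 12): total = 966
Minimum is at α with total 823 blocks.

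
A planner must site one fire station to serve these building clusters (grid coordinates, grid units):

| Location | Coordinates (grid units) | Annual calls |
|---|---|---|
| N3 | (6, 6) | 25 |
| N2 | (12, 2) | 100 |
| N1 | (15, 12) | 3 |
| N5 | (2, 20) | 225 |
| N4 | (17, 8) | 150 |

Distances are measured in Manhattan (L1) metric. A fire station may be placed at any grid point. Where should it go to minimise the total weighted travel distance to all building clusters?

Manhattan distance separates: Σwᵢ(|x−xᵢ|+|y−yᵢ|) = Σwᵢ|x−xᵢ| + Σwᵢ|y−yᵢ|, so x and y are optimised independently as 1-D weighted medians.
Total weight W = 503; half = 251.5.
x-coordinate, sorted with cumulative weight:
  x=2 (N5, w=225) cum 225
  x=6 (N3, w=25) cum 250
  x=12 (N2, w=100) cum 350  ← median
  x=15 (N1, w=3) cum 353
  x=17 (N4, w=150) cum 503
⇒ x* = 12
y-coordinate, sorted with cumulative weight:
  y=2 (N2, w=100) cum 100
  y=6 (N3, w=25) cum 125
  y=8 (N4, w=150) cum 275  ← median
  y=12 (N1, w=3) cum 278
  y=20 (N5, w=225) cum 503
⇒ y* = 8

(12, 8)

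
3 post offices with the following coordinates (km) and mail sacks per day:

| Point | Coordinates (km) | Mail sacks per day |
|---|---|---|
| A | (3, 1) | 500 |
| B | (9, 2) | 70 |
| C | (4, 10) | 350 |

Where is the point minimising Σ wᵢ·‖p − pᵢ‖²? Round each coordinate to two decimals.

(3.84, 4.50)

The minimiser of Σwᵢ‖p−pᵢ‖² is the weighted centroid p* = (Σwᵢpᵢ)/(Σwᵢ).
Σwᵢ = 920.
Σwᵢxᵢ = 500·3 + 70·9 + 350·4 = 3530.
Σwᵢyᵢ = 500·1 + 70·2 + 350·10 = 4140.
x* = 3530/920 = 3.84, y* = 4140/920 = 4.50.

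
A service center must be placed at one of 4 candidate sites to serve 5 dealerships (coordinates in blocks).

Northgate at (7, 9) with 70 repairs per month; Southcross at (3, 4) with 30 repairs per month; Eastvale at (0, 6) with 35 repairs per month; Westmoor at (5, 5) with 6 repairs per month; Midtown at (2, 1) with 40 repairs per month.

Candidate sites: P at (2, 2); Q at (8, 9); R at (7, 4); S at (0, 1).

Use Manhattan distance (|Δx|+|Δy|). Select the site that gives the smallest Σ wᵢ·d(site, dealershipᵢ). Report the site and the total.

R, total 1123 blocks

Total weighted distance at each candidate:
  P (2, 2): total = 1216
  Q (8, 9): total = 1357
  R (7, 4): total = 1123
  S (0, 1): total = 1539
Minimum is at R with total 1123 blocks.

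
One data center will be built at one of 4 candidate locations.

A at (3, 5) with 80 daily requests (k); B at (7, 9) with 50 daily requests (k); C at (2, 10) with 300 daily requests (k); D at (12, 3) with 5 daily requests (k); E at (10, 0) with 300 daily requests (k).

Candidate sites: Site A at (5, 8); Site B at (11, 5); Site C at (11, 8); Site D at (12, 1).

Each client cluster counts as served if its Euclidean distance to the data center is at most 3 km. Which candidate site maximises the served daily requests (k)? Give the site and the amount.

Coverage radius r = 3 km; a point is covered iff (Δx)²+(Δy)² ≤ 3² = 9.
  Site A (5, 8): covers {B} → 50
  Site B (11, 5): covers {D} → 5
  Site C (11, 8): covers {none} → 0
  Site D (12, 1): covers {D, E} → 305
Maximum coverage at Site D: 305 daily requests (k).

Site D, covering 305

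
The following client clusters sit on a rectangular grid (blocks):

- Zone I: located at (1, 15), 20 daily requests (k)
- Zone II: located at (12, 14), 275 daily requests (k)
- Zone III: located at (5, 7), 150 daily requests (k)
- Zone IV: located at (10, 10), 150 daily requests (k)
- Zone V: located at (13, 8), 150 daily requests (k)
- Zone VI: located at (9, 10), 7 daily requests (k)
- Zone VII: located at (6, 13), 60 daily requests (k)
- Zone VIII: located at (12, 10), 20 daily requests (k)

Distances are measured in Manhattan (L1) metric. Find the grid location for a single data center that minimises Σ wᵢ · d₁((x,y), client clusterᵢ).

Manhattan distance separates: Σwᵢ(|x−xᵢ|+|y−yᵢ|) = Σwᵢ|x−xᵢ| + Σwᵢ|y−yᵢ|, so x and y are optimised independently as 1-D weighted medians.
Total weight W = 832; half = 416.
x-coordinate, sorted with cumulative weight:
  x=1 (Zone I, w=20) cum 20
  x=5 (Zone III, w=150) cum 170
  x=6 (Zone VII, w=60) cum 230
  x=9 (Zone VI, w=7) cum 237
  x=10 (Zone IV, w=150) cum 387
  x=12 (Zone II, w=275) cum 662  ← median
  x=12 (Zone VIII, w=20) cum 682
  x=13 (Zone V, w=150) cum 832
⇒ x* = 12
y-coordinate, sorted with cumulative weight:
  y=7 (Zone III, w=150) cum 150
  y=8 (Zone V, w=150) cum 300
  y=10 (Zone IV, w=150) cum 450  ← median
  y=10 (Zone VI, w=7) cum 457
  y=10 (Zone VIII, w=20) cum 477
  y=13 (Zone VII, w=60) cum 537
  y=14 (Zone II, w=275) cum 812
  y=15 (Zone I, w=20) cum 832
⇒ y* = 10

(12, 10)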